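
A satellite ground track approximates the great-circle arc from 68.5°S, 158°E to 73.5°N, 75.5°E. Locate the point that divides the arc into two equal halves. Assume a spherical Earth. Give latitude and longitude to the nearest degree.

The haversine formula gives a central angle δ ≈ 2.644 rad (151.5°) between the endpoints.
Interpolate at f = 1/2 with slerp weights a = sin((1−f)δ)/sin δ ≈ 2.029, b = sin(fδ)/sin δ ≈ 2.029.
p = a·p₁ + b·p₂ ≈ (-0.545, 0.836, 0.058); φ = arcsin(p_z) ≈ 3.30°, λ = atan2(p_y, p_x) ≈ 123.10°.

≈ 3°N, 123°E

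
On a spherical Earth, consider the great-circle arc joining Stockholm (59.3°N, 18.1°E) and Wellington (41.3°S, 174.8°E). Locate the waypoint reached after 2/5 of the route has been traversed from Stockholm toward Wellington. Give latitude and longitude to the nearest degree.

≈ (44°N, 130°E)

The haversine formula gives a central angle δ ≈ 2.738 rad (156.9°) between the endpoints.
Interpolate at f = 2/5 with slerp weights a = sin((1−f)δ)/sin δ ≈ 2.542, b = sin(fδ)/sin δ ≈ 2.265.
p = a·p₁ + b·p₂ ≈ (-0.462, 0.557, 0.690); φ = arcsin(p_z) ≈ 43.64°, λ = atan2(p_y, p_x) ≈ 129.63°.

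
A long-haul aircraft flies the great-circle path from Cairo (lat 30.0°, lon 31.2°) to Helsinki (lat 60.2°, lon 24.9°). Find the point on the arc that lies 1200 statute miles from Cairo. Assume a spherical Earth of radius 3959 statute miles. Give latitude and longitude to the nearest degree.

Write both endpoints as unit vectors p₁, p₂ with components (cos φ cos λ, cos φ sin λ, sin φ).
The central angle between the endpoints is δ = arccos(p₁·p₂) ≈ 0.532 rad (30.5°). The total great-circle distance is δ·R ≈ 0.532 × 3959 ≈ 2107 mi, so the target fraction is f = 1200/2107 ≈ 0.569.
Interpolate at f ≈ 0.569 with slerp weights a = sin((1−f)δ)/sin δ ≈ 0.448, b = sin(fδ)/sin δ ≈ 0.588.
p = a·p₁ + b·p₂ ≈ (0.597, 0.324, 0.734); φ = arcsin(p_z) ≈ 47.24°, λ = atan2(p_y, p_x) ≈ 28.49°.

≈ lat 47°, lon 28°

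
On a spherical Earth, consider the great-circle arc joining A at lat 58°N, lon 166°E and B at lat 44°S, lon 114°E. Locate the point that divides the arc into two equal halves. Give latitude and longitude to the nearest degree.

From cos δ = sin φ₁ sin φ₂ + cos φ₁ cos φ₂ cos Δλ, the central angle is δ ≈ 1.933 rad (110.8°).
Interpolate at f = 1/2 with slerp weights a = sin((1−f)δ)/sin δ ≈ 0.880, b = sin(fδ)/sin δ ≈ 0.880.
p = a·p₁ + b·p₂ ≈ (-0.710, 0.691, 0.135); φ = arcsin(p_z) ≈ 7.76°, λ = atan2(p_y, p_x) ≈ 135.77°.

≈ lat 8°N, lon 136°E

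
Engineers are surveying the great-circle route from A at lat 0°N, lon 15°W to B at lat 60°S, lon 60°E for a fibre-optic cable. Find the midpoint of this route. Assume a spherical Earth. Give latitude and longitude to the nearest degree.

Write both endpoints as unit vectors p₁, p₂ with components (cos φ cos λ, cos φ sin λ, sin φ).
The central angle between the endpoints is δ = arccos(p₁·p₂) ≈ 1.441 rad (82.6°).
Interpolate at f = 1/2 with slerp weights a = sin((1−f)δ)/sin δ ≈ 0.665, b = sin(fδ)/sin δ ≈ 0.665.
p = a·p₁ + b·p₂ ≈ (0.809, 0.116, -0.576); φ = arcsin(p_z) ≈ -35.19°, λ = atan2(p_y, p_x) ≈ 8.15°.

≈ lat 35°S, lon 8°E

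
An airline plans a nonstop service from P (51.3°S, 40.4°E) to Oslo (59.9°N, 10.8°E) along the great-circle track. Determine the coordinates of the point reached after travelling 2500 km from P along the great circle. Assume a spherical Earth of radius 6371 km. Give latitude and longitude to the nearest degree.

Convert each endpoint to a unit vector on the sphere (x = cos φ cos λ, y = cos φ sin λ, z = sin φ).
The central angle between the endpoints is δ = arccos(p₁·p₂) ≈ 1.985 rad (113.7°). The total great-circle distance is δ·R ≈ 1.985 × 6371 ≈ 12647 km, so the target fraction is f = 2500/12647 ≈ 0.198.
Interpolate at f ≈ 0.198 with slerp weights a = sin((1−f)δ)/sin δ ≈ 1.092, b = sin(fδ)/sin δ ≈ 0.418.
p = a·p₁ + b·p₂ ≈ (0.726, 0.482, -0.491); φ = arcsin(p_z) ≈ -29.40°, λ = atan2(p_y, p_x) ≈ 33.58°.

≈ (29°S, 34°E)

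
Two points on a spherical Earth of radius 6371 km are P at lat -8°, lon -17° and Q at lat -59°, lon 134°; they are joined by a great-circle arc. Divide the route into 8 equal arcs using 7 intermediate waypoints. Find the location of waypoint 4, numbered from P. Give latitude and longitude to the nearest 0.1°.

Write both endpoints as unit vectors p₁, p₂ with components (cos φ cos λ, cos φ sin λ, sin φ).
The central angle between the endpoints is δ = arccos(p₁·p₂) ≈ 1.904 rad (109.1°).
Interpolate at f = 4/8 with slerp weights a = sin((1−f)δ)/sin δ ≈ 0.862, b = sin(fδ)/sin δ ≈ 0.862.
p = a·p₁ + b·p₂ ≈ (0.508, 0.070, -0.859); φ = arcsin(p_z) ≈ -59.17°, λ = atan2(p_y, p_x) ≈ 7.82°.

≈ lat -59.2°, lon 7.8°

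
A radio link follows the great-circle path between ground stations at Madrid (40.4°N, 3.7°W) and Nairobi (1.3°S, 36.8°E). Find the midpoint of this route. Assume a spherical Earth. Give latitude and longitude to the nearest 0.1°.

Convert each endpoint to a unit vector on the sphere (x = cos φ cos λ, y = cos φ sin λ, z = sin φ).
The central angle between the endpoints is δ = arccos(p₁·p₂) ≈ 0.971 rad (55.7°).
Interpolate at f = 1/2 with slerp weights a = sin((1−f)δ)/sin δ ≈ 0.565, b = sin(fδ)/sin δ ≈ 0.565.
p = a·p₁ + b·p₂ ≈ (0.882, 0.311, 0.354); φ = arcsin(p_z) ≈ 20.71°, λ = atan2(p_y, p_x) ≈ 19.41°.

≈ (20.7°N, 19.4°E)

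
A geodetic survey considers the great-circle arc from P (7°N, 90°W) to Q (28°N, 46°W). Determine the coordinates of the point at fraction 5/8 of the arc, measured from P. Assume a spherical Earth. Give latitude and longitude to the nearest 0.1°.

Write both endpoints as unit vectors p₁, p₂ with components (cos φ cos λ, cos φ sin λ, sin φ).
The central angle between the endpoints is δ = arccos(p₁·p₂) ≈ 0.813 rad (46.6°).
Interpolate at f = 5/8 with slerp weights a = sin((1−f)δ)/sin δ ≈ 0.413, b = sin(fδ)/sin δ ≈ 0.670.
p = a·p₁ + b·p₂ ≈ (0.411, -0.836, 0.365); φ = arcsin(p_z) ≈ 21.40°, λ = atan2(p_y, p_x) ≈ -63.82°.

≈ (21.4°N, 63.8°W)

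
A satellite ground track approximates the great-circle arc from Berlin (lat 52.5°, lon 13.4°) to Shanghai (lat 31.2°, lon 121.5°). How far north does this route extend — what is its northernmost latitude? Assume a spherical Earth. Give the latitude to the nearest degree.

≈ 59°

The great circle lies in the plane with unit normal n̂ = (p₁ × p₂)/|p₁ × p₂|.
Here n̂_z ≈ +0.511; the vertex latitude is φ_max = arccos|n̂_z| ≈ 59.3°.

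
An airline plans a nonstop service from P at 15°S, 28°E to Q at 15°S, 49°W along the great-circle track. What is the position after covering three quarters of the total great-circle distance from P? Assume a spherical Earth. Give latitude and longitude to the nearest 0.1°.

≈ 17.9°S, 30.0°W

Convert each endpoint to a unit vector on the sphere (x = cos φ cos λ, y = cos φ sin λ, z = sin φ).
The central angle between the endpoints is δ = arccos(p₁·p₂) ≈ 1.290 rad (73.9°).
Interpolate at f = 3/4 with slerp weights a = sin((1−f)δ)/sin δ ≈ 0.330, b = sin(fδ)/sin δ ≈ 0.857.
p = a·p₁ + b·p₂ ≈ (0.824, -0.475, -0.307); φ = arcsin(p_z) ≈ -17.89°, λ = atan2(p_y, p_x) ≈ -29.96°.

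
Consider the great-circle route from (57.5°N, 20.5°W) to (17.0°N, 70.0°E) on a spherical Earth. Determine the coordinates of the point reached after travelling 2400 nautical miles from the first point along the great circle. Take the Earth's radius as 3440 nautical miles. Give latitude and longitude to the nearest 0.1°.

Write both endpoints as unit vectors p₁, p₂ with components (cos φ cos λ, cos φ sin λ, sin φ).
The central angle between the endpoints is δ = arccos(p₁·p₂) ≈ 1.326 rad (76.0°). The total great-circle distance is δ·R ≈ 1.326 × 3440 ≈ 4562 nmi, so the target fraction is f = 2400/4562 ≈ 0.526.
Interpolate at f ≈ 0.526 with slerp weights a = sin((1−f)δ)/sin δ ≈ 0.606, b = sin(fδ)/sin δ ≈ 0.662.
p = a·p₁ + b·p₂ ≈ (0.522, 0.481, 0.705); φ = arcsin(p_z) ≈ 44.81°, λ = atan2(p_y, p_x) ≈ 42.68°.

≈ (44.8°N, 42.7°E)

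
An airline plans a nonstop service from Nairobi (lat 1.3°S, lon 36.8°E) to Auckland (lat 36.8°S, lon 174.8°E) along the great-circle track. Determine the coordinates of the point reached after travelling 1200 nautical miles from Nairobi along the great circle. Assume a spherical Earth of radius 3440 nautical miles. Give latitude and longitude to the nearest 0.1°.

≈ lat 16.2°S, lon 50.4°E

Convert each endpoint to a unit vector on the sphere (x = cos φ cos λ, y = cos φ sin λ, z = sin φ).
The central angle between the endpoints is δ = arccos(p₁·p₂) ≈ 2.191 rad (125.5°). The total great-circle distance is δ·R ≈ 2.191 × 3440 ≈ 7538 nmi, so the target fraction is f = 1200/7538 ≈ 0.159.
Interpolate at f ≈ 0.159 with slerp weights a = sin((1−f)δ)/sin δ ≈ 1.184, b = sin(fδ)/sin δ ≈ 0.420.
p = a·p₁ + b·p₂ ≈ (0.613, 0.740, -0.278); φ = arcsin(p_z) ≈ -16.17°, λ = atan2(p_y, p_x) ≈ 50.35°.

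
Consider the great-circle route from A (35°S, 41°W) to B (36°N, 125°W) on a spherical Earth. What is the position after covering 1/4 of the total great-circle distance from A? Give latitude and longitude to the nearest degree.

Convert each endpoint to a unit vector on the sphere (x = cos φ cos λ, y = cos φ sin λ, z = sin φ).
The central angle between the endpoints is δ = arccos(p₁·p₂) ≈ 1.842 rad (105.5°).
Interpolate at f = 1/4 with slerp weights a = sin((1−f)δ)/sin δ ≈ 1.019, b = sin(fδ)/sin δ ≈ 0.461.
p = a·p₁ + b·p₂ ≈ (0.416, -0.854, -0.314); φ = arcsin(p_z) ≈ -18.28°, λ = atan2(p_y, p_x) ≈ -64.01°.

≈ (18°S, 64°W)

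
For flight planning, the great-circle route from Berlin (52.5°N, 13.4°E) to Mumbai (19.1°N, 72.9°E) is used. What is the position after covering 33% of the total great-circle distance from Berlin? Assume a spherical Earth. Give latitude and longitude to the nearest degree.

Convert each endpoint to a unit vector on the sphere (x = cos φ cos λ, y = cos φ sin λ, z = sin φ).
The central angle between the endpoints is δ = arccos(p₁·p₂) ≈ 0.987 rad (56.5°).
Interpolate at f = 0.33 with slerp weights a = sin((1−f)δ)/sin δ ≈ 0.736, b = sin(fδ)/sin δ ≈ 0.383.
p = a·p₁ + b·p₂ ≈ (0.542, 0.450, 0.709); φ = arcsin(p_z) ≈ 45.18°, λ = atan2(p_y, p_x) ≈ 39.69°.

≈ (45°N, 40°E)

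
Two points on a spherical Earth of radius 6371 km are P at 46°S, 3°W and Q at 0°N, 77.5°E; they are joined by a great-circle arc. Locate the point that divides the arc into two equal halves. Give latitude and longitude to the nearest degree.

Write both endpoints as unit vectors p₁, p₂ with components (cos φ cos λ, cos φ sin λ, sin φ).
The central angle between the endpoints is δ = arccos(p₁·p₂) ≈ 1.456 rad (83.4°).
Interpolate at f = 1/2 with slerp weights a = sin((1−f)δ)/sin δ ≈ 0.670, b = sin(fδ)/sin δ ≈ 0.670.
p = a·p₁ + b·p₂ ≈ (0.610, 0.630, -0.482); φ = arcsin(p_z) ≈ -28.80°, λ = atan2(p_y, p_x) ≈ 45.92°.

≈ 29°S, 46°E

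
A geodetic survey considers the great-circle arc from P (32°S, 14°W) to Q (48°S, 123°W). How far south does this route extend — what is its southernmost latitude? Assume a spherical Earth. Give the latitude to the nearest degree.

≈ 57°S

The great circle lies in the plane with unit normal n̂ = (p₁ × p₂)/|p₁ × p₂|.
Here n̂_z ≈ -0.549; the vertex latitude is φ_max = arccos|n̂_z| ≈ 56.7°.
Check via Clairaut: cos φ_max = |cos φ₁| · sin C = cos(32.0°)·sin(139.7°) ≈ 0.549, again giving ≈ 56.7°.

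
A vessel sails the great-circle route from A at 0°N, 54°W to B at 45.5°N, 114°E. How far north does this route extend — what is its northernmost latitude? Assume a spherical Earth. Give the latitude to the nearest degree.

The great circle lies in the plane with unit normal n̂ = (p₁ × p₂)/|p₁ × p₂|.
Here n̂_z ≈ +0.200; the vertex latitude is φ_max = arccos|n̂_z| ≈ 78.5°.
Check via Clairaut: cos φ_max = |cos φ₁| · sin C = cos(0.0°)·sin(11.5°) ≈ 0.200, again giving ≈ 78.5°.

≈ 78°N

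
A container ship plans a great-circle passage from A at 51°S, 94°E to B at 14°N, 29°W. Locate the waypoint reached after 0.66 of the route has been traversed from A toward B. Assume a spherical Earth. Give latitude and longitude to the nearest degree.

≈ 19°S, 3°W

Convert each endpoint to a unit vector on the sphere (x = cos φ cos λ, y = cos φ sin λ, z = sin φ).
The central angle between the endpoints is δ = arccos(p₁·p₂) ≈ 2.118 rad (121.4°).
Interpolate at f = 0.66 with slerp weights a = sin((1−f)δ)/sin δ ≈ 0.772, b = sin(fδ)/sin δ ≈ 1.154.
p = a·p₁ + b·p₂ ≈ (0.945, -0.058, -0.321); φ = arcsin(p_z) ≈ -18.74°, λ = atan2(p_y, p_x) ≈ -3.50°.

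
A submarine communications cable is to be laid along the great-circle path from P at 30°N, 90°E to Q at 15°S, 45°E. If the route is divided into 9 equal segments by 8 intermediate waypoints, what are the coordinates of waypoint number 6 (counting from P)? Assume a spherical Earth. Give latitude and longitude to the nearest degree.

≈ 0°N, 59°E

The haversine formula gives a central angle δ ≈ 1.090 rad (62.5°) between the endpoints.
Interpolate at f = 6/9 with slerp weights a = sin((1−f)δ)/sin δ ≈ 0.401, b = sin(fδ)/sin δ ≈ 0.749.
p = a·p₁ + b·p₂ ≈ (0.512, 0.859, 0.006); φ = arcsin(p_z) ≈ 0.37°, λ = atan2(p_y, p_x) ≈ 59.21°.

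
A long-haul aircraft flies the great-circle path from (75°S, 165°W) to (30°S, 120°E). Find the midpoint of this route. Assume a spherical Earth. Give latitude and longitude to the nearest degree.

From cos δ = sin φ₁ sin φ₂ + cos φ₁ cos φ₂ cos Δλ, the central angle is δ ≈ 0.999 rad (57.2°).
Interpolate at f = 1/2 with slerp weights a = sin((1−f)δ)/sin δ ≈ 0.570, b = sin(fδ)/sin δ ≈ 0.570.
p = a·p₁ + b·p₂ ≈ (-0.389, 0.389, -0.835); φ = arcsin(p_z) ≈ -56.62°, λ = atan2(p_y, p_x) ≈ 135.00°.

≈ (57°S, 135°E)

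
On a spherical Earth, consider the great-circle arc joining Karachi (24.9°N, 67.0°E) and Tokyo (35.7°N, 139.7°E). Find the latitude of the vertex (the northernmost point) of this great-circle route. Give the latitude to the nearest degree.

The great circle lies in the plane with unit normal n̂ = (p₁ × p₂)/|p₁ × p₂|.
Here n̂_z ≈ +0.794; the vertex latitude is φ_max = arccos|n̂_z| ≈ 37.4°.
Check via Clairaut: cos φ_max = |cos φ₁| · sin C = cos(24.9°)·sin(61.1°) ≈ 0.794, again giving ≈ 37.4°.

≈ 37°N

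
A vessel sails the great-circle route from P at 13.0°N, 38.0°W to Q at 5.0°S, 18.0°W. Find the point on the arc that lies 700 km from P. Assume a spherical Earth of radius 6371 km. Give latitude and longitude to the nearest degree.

Convert each endpoint to a unit vector on the sphere (x = cos φ cos λ, y = cos φ sin λ, z = sin φ).
The central angle between the endpoints is δ = arccos(p₁·p₂) ≈ 0.468 rad (26.8°). The total great-circle distance is δ·R ≈ 0.468 × 6371 ≈ 2981 km, so the target fraction is f = 700/2981 ≈ 0.235.
Interpolate at f ≈ 0.235 with slerp weights a = sin((1−f)δ)/sin δ ≈ 0.777, b = sin(fδ)/sin δ ≈ 0.243.
p = a·p₁ + b·p₂ ≈ (0.827, -0.541, 0.154); φ = arcsin(p_z) ≈ 8.84°, λ = atan2(p_y, p_x) ≈ -33.19°.

≈ 9°N, 33°W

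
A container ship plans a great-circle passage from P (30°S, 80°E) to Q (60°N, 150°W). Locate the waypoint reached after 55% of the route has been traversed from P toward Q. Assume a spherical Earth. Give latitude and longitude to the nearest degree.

≈ (34°N, 120°E)

Write both endpoints as unit vectors p₁, p₂ with components (cos φ cos λ, cos φ sin λ, sin φ).
The central angle between the endpoints is δ = arccos(p₁·p₂) ≈ 2.362 rad (135.3°).
Interpolate at f = 0.55 with slerp weights a = sin((1−f)δ)/sin δ ≈ 1.243, b = sin(fδ)/sin δ ≈ 1.371.
p = a·p₁ + b·p₂ ≈ (-0.407, 0.718, 0.565); φ = arcsin(p_z) ≈ 34.43°, λ = atan2(p_y, p_x) ≈ 119.53°.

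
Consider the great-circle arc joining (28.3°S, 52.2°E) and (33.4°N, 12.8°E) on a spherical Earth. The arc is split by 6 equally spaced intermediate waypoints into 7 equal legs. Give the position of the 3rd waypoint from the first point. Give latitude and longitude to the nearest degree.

≈ (2°S, 36°E)

Convert each endpoint to a unit vector on the sphere (x = cos φ cos λ, y = cos φ sin λ, z = sin φ).
The central angle between the endpoints is δ = arccos(p₁·p₂) ≈ 1.259 rad (72.1°).
Interpolate at f = 3/7 with slerp weights a = sin((1−f)δ)/sin δ ≈ 0.692, b = sin(fδ)/sin δ ≈ 0.540.
p = a·p₁ + b·p₂ ≈ (0.813, 0.581, -0.031); φ = arcsin(p_z) ≈ -1.78°, λ = atan2(p_y, p_x) ≈ 35.57°.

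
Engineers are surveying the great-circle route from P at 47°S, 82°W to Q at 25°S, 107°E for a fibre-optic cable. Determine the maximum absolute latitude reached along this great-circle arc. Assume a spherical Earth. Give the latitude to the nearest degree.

≈ 84°S

The great circle lies in the plane with unit normal n̂ = (p₁ × p₂)/|p₁ × p₂|.
Here n̂_z ≈ -0.101; the vertex latitude is φ_max = arccos|n̂_z| ≈ 84.2°.
Check via Clairaut: cos φ_max = |cos φ₁| · sin C = cos(47.0°)·sin(171.4°) ≈ 0.101, again giving ≈ 84.2°.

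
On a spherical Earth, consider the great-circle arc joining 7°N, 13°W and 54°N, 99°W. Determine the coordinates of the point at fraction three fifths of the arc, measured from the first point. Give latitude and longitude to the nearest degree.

The haversine formula gives a central angle δ ≈ 1.431 rad (82.0°) between the endpoints.
Interpolate at f = 3/5 with slerp weights a = sin((1−f)δ)/sin δ ≈ 0.547, b = sin(fδ)/sin δ ≈ 0.764.
p = a·p₁ + b·p₂ ≈ (0.459, -0.566, 0.685); φ = arcsin(p_z) ≈ 43.24°, λ = atan2(p_y, p_x) ≈ -50.97°.

≈ 43°N, 51°W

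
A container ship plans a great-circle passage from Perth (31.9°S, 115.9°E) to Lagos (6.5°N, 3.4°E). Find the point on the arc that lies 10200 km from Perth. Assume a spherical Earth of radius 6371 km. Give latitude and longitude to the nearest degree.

The haversine formula gives a central angle δ ≈ 1.963 rad (112.5°) between the endpoints. The total great-circle distance is δ·R ≈ 1.963 × 6371 ≈ 12509 km, so the target fraction is f = 10200/12509 ≈ 0.815.
Interpolate at f ≈ 0.815 with slerp weights a = sin((1−f)δ)/sin δ ≈ 0.384, b = sin(fδ)/sin δ ≈ 1.082.
p = a·p₁ + b·p₂ ≈ (0.931, 0.357, -0.080); φ = arcsin(p_z) ≈ -4.61°, λ = atan2(p_y, p_x) ≈ 20.98°.

≈ 5°S, 21°E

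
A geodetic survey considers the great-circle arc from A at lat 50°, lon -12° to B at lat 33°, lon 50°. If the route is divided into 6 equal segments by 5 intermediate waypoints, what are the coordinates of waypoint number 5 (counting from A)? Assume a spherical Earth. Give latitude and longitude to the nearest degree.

≈ lat 38°, lon 42°

The haversine formula gives a central angle δ ≈ 0.836 rad (47.9°) between the endpoints.
Interpolate at f = 5/6 with slerp weights a = sin((1−f)δ)/sin δ ≈ 0.187, b = sin(fδ)/sin δ ≈ 0.865.
p = a·p₁ + b·p₂ ≈ (0.584, 0.531, 0.614); φ = arcsin(p_z) ≈ 37.91°, λ = atan2(p_y, p_x) ≈ 42.26°.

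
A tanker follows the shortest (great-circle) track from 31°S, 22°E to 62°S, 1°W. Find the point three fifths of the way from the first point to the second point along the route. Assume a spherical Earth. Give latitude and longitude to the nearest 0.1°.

≈ 50.1°S, 11.7°E

Convert each endpoint to a unit vector on the sphere (x = cos φ cos λ, y = cos φ sin λ, z = sin φ).
The central angle between the endpoints is δ = arccos(p₁·p₂) ≈ 0.600 rad (34.4°).
Interpolate at f = 3/5 with slerp weights a = sin((1−f)δ)/sin δ ≈ 0.421, b = sin(fδ)/sin δ ≈ 0.624.
p = a·p₁ + b·p₂ ≈ (0.627, 0.130, -0.768); φ = arcsin(p_z) ≈ -50.15°, λ = atan2(p_y, p_x) ≈ 11.71°.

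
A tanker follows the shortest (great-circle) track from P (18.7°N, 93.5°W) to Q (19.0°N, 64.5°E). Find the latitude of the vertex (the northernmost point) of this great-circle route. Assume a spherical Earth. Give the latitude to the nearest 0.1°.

≈ 60.8°N

The great circle lies in the plane with unit normal n̂ = (p₁ × p₂)/|p₁ × p₂|.
Here n̂_z ≈ +0.488; the vertex latitude is φ_max = arccos|n̂_z| ≈ 60.8°.
Check via Clairaut: cos φ_max = |cos φ₁| · sin C = cos(18.7°)·sin(31.0°) ≈ 0.488, again giving ≈ 60.8°.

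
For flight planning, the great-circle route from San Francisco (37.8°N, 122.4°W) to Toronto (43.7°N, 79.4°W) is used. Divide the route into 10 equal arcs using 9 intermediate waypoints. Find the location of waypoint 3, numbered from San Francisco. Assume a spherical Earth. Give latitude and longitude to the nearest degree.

≈ (41°N, 110°W)

Write both endpoints as unit vectors p₁, p₂ with components (cos φ cos λ, cos φ sin λ, sin φ).
The central angle between the endpoints is δ = arccos(p₁·p₂) ≈ 0.571 rad (32.7°).
Interpolate at f = 3/10 with slerp weights a = sin((1−f)δ)/sin δ ≈ 0.720, b = sin(fδ)/sin δ ≈ 0.315.
p = a·p₁ + b·p₂ ≈ (-0.263, -0.704, 0.659); φ = arcsin(p_z) ≈ 41.24°, λ = atan2(p_y, p_x) ≈ -110.46°.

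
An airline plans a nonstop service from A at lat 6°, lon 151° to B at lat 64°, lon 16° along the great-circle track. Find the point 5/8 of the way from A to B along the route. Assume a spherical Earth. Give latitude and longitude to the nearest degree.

Write both endpoints as unit vectors p₁, p₂ with components (cos φ cos λ, cos φ sin λ, sin φ).
The central angle between the endpoints is δ = arccos(p₁·p₂) ≈ 1.787 rad (102.4°).
Interpolate at f = 5/8 with slerp weights a = sin((1−f)δ)/sin δ ≈ 0.636, b = sin(fδ)/sin δ ≈ 0.920.
p = a·p₁ + b·p₂ ≈ (-0.165, 0.418, 0.893); φ = arcsin(p_z) ≈ 63.30°, λ = atan2(p_y, p_x) ≈ 111.59°.

≈ lat 63°, lon 112°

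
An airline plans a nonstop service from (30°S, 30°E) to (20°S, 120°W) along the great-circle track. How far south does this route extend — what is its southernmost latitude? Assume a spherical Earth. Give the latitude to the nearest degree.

The great circle lies in the plane with unit normal n̂ = (p₁ × p₂)/|p₁ × p₂|.
Here n̂_z ≈ -0.481; the vertex latitude is φ_max = arccos|n̂_z| ≈ 61.2°.

≈ 61°S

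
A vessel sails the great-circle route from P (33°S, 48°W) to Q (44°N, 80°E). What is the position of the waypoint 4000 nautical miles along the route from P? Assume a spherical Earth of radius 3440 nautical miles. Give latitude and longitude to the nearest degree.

Convert each endpoint to a unit vector on the sphere (x = cos φ cos λ, y = cos φ sin λ, z = sin φ).
The central angle between the endpoints is δ = arccos(p₁·p₂) ≈ 2.418 rad (138.6°). The total great-circle distance is δ·R ≈ 2.418 × 3440 ≈ 8320 nmi, so the target fraction is f = 4000/8320 ≈ 0.481.
Interpolate at f ≈ 0.481 with slerp weights a = sin((1−f)δ)/sin δ ≈ 1.437, b = sin(fδ)/sin δ ≈ 1.387.
p = a·p₁ + b·p₂ ≈ (0.980, 0.087, 0.181); φ = arcsin(p_z) ≈ 10.43°, λ = atan2(p_y, p_x) ≈ 5.09°.

≈ (10°N, 5°E)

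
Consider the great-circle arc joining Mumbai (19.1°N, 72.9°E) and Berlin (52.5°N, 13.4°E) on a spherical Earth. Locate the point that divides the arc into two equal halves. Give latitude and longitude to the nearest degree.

≈ 40°N, 50°E

From cos δ = sin φ₁ sin φ₂ + cos φ₁ cos φ₂ cos Δλ, the central angle is δ ≈ 0.987 rad (56.5°).
Interpolate at f = 1/2 with slerp weights a = sin((1−f)δ)/sin δ ≈ 0.568, b = sin(fδ)/sin δ ≈ 0.568.
p = a·p₁ + b·p₂ ≈ (0.494, 0.593, 0.636); φ = arcsin(p_z) ≈ 39.50°, λ = atan2(p_y, p_x) ≈ 50.20°.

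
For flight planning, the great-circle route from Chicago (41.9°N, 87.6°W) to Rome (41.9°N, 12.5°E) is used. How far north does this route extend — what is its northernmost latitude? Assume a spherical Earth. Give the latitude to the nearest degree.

≈ 54°N

The great circle lies in the plane with unit normal n̂ = (p₁ × p₂)/|p₁ × p₂|.
Here n̂_z ≈ +0.582; the vertex latitude is φ_max = arccos|n̂_z| ≈ 54.4°.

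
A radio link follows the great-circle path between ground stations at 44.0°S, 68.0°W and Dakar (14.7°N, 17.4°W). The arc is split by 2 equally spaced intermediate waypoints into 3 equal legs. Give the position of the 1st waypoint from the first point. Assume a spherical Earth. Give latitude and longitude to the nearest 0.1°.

≈ 26.0°S, 46.7°W

Write both endpoints as unit vectors p₁, p₂ with components (cos φ cos λ, cos φ sin λ, sin φ).
The central angle between the endpoints is δ = arccos(p₁·p₂) ≈ 1.302 rad (74.6°).
Interpolate at f = 1/3 with slerp weights a = sin((1−f)δ)/sin δ ≈ 0.792, b = sin(fδ)/sin δ ≈ 0.436.
p = a·p₁ + b·p₂ ≈ (0.616, -0.654, -0.439); φ = arcsin(p_z) ≈ -26.05°, λ = atan2(p_y, p_x) ≈ -46.72°.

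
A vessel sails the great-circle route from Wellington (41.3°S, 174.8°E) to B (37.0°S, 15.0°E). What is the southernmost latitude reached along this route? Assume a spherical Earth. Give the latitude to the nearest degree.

≈ 78°S

The great circle lies in the plane with unit normal n̂ = (p₁ × p₂)/|p₁ × p₂|.
Here n̂_z ≈ -0.210; the vertex latitude is φ_max = arccos|n̂_z| ≈ 77.9°.
Check via Clairaut: cos φ_max = |cos φ₁| · sin C = cos(41.3°)·sin(163.8°) ≈ 0.210, again giving ≈ 77.9°.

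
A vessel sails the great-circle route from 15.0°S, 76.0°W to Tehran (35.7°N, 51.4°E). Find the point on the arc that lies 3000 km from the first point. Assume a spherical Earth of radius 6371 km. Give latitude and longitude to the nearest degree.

Convert each endpoint to a unit vector on the sphere (x = cos φ cos λ, y = cos φ sin λ, z = sin φ).
The central angle between the endpoints is δ = arccos(p₁·p₂) ≈ 2.249 rad (128.9°). The total great-circle distance is δ·R ≈ 2.249 × 6371 ≈ 14329 km, so the target fraction is f = 3000/14329 ≈ 0.209.
Interpolate at f ≈ 0.209 with slerp weights a = sin((1−f)δ)/sin δ ≈ 1.257, b = sin(fδ)/sin δ ≈ 0.583.
p = a·p₁ + b·p₂ ≈ (0.589, -0.808, 0.015); φ = arcsin(p_z) ≈ 0.84°, λ = atan2(p_y, p_x) ≈ -53.92°.

≈ 1°N, 54°W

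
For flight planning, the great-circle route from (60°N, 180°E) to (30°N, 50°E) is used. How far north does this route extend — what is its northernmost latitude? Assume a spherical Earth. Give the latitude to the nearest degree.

≈ 70°N

The great circle lies in the plane with unit normal n̂ = (p₁ × p₂)/|p₁ × p₂|.
Here n̂_z ≈ -0.336; the vertex latitude is φ_max = arccos|n̂_z| ≈ 70.4°.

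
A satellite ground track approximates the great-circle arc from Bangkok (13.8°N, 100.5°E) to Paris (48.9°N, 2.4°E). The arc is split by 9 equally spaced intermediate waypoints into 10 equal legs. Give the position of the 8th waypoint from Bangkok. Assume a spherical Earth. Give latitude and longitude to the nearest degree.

The haversine formula gives a central angle δ ≈ 1.481 rad (84.8°) between the endpoints.
Interpolate at f = 8/10 with slerp weights a = sin((1−f)δ)/sin δ ≈ 0.293, b = sin(fδ)/sin δ ≈ 0.930.
p = a·p₁ + b·p₂ ≈ (0.559, 0.305, 0.771); φ = arcsin(p_z) ≈ 50.43°, λ = atan2(p_y, p_x) ≈ 28.65°.

≈ 50°N, 29°E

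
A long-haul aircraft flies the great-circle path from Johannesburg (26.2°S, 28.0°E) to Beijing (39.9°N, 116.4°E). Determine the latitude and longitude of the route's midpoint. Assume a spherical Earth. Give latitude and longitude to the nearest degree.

Write both endpoints as unit vectors p₁, p₂ with components (cos φ cos λ, cos φ sin λ, sin φ).
The central angle between the endpoints is δ = arccos(p₁·p₂) ≈ 1.838 rad (105.3°).
Interpolate at f = 1/2 with slerp weights a = sin((1−f)δ)/sin δ ≈ 0.824, b = sin(fδ)/sin δ ≈ 0.824.
p = a·p₁ + b·p₂ ≈ (0.372, 0.914, 0.165); φ = arcsin(p_z) ≈ 9.49°, λ = atan2(p_y, p_x) ≈ 67.85°.

≈ (9°N, 68°E)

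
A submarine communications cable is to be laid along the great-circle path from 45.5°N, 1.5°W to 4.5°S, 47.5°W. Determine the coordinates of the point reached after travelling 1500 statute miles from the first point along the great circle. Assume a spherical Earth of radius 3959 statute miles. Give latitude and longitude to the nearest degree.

The haversine formula gives a central angle δ ≈ 1.127 rad (64.6°) between the endpoints. The total great-circle distance is δ·R ≈ 1.127 × 3959 ≈ 4462 mi, so the target fraction is f = 1500/4462 ≈ 0.336.
Interpolate at f ≈ 0.336 with slerp weights a = sin((1−f)δ)/sin δ ≈ 0.753, b = sin(fδ)/sin δ ≈ 0.410.
p = a·p₁ + b·p₂ ≈ (0.804, -0.315, 0.505); φ = arcsin(p_z) ≈ 30.34°, λ = atan2(p_y, p_x) ≈ -21.40°.

≈ 30°N, 21°W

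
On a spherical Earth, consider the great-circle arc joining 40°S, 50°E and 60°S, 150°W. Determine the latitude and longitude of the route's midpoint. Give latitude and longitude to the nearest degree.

≈ 77°S, 80°E

From cos δ = sin φ₁ sin φ₂ + cos φ₁ cos φ₂ cos Δλ, the central angle is δ ≈ 1.373 rad (78.7°).
Interpolate at f = 1/2 with slerp weights a = sin((1−f)δ)/sin δ ≈ 0.646, b = sin(fδ)/sin δ ≈ 0.646.
p = a·p₁ + b·p₂ ≈ (0.038, 0.218, -0.975); φ = arcsin(p_z) ≈ -77.23°, λ = atan2(p_y, p_x) ≈ 80.00°.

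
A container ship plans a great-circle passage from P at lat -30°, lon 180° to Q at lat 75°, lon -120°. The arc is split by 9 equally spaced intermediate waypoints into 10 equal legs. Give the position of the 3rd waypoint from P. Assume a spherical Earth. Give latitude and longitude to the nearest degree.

≈ lat 3°, lon -172°

From cos δ = sin φ₁ sin φ₂ + cos φ₁ cos φ₂ cos Δλ, the central angle is δ ≈ 1.951 rad (111.8°).
Interpolate at f = 3/10 with slerp weights a = sin((1−f)δ)/sin δ ≈ 1.054, b = sin(fδ)/sin δ ≈ 0.595.
p = a·p₁ + b·p₂ ≈ (-0.990, -0.133, 0.047); φ = arcsin(p_z) ≈ 2.72°, λ = atan2(p_y, p_x) ≈ -172.33°.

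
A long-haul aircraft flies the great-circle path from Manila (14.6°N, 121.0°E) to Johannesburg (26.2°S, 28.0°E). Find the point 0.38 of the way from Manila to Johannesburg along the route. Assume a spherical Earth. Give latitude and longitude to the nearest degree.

Write both endpoints as unit vectors p₁, p₂ with components (cos φ cos λ, cos φ sin λ, sin φ).
The central angle between the endpoints is δ = arccos(p₁·p₂) ≈ 1.728 rad (99.0°).
Interpolate at f = 0.38 with slerp weights a = sin((1−f)δ)/sin δ ≈ 0.889, b = sin(fδ)/sin δ ≈ 0.618.
p = a·p₁ + b·p₂ ≈ (0.047, 0.998, -0.049); φ = arcsin(p_z) ≈ -2.80°, λ = atan2(p_y, p_x) ≈ 87.32°.

≈ 3°S, 87°E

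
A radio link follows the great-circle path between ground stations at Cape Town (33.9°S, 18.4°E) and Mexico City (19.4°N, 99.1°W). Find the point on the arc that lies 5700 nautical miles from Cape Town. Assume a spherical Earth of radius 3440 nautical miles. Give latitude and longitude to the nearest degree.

≈ 5°N, 74°W

From cos δ = sin φ₁ sin φ₂ + cos φ₁ cos φ₂ cos Δλ, the central angle is δ ≈ 2.149 rad (123.1°). The total great-circle distance is δ·R ≈ 2.149 × 3440 ≈ 7394 nmi, so the target fraction is f = 5700/7394 ≈ 0.771.
Interpolate at f ≈ 0.771 with slerp weights a = sin((1−f)δ)/sin δ ≈ 0.565, b = sin(fδ)/sin δ ≈ 1.190.
p = a·p₁ + b·p₂ ≈ (0.267, -0.960, 0.080); φ = arcsin(p_z) ≈ 4.61°, λ = atan2(p_y, p_x) ≈ -74.46°.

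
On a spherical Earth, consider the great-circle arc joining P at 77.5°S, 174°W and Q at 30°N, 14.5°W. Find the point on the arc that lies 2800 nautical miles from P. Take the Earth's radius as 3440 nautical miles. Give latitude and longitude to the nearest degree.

≈ 55°S, 25°W

From cos δ = sin φ₁ sin φ₂ + cos φ₁ cos φ₂ cos Δλ, the central angle is δ ≈ 2.297 rad (131.6°). The total great-circle distance is δ·R ≈ 2.297 × 3440 ≈ 7900 nmi, so the target fraction is f = 2800/7900 ≈ 0.354.
Interpolate at f ≈ 0.354 with slerp weights a = sin((1−f)δ)/sin δ ≈ 1.332, b = sin(fδ)/sin δ ≈ 0.972.
p = a·p₁ + b·p₂ ≈ (0.528, -0.241, -0.814); φ = arcsin(p_z) ≈ -54.51°, λ = atan2(p_y, p_x) ≈ -24.51°.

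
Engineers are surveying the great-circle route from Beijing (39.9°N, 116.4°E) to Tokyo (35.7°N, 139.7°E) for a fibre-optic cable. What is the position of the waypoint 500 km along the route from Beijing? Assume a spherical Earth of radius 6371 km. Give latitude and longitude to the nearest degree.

From cos δ = sin φ₁ sin φ₂ + cos φ₁ cos φ₂ cos Δλ, the central angle is δ ≈ 0.329 rad (18.8°). The total great-circle distance is δ·R ≈ 0.329 × 6371 ≈ 2093 km, so the target fraction is f = 500/2093 ≈ 0.239.
Interpolate at f ≈ 0.239 with slerp weights a = sin((1−f)δ)/sin δ ≈ 0.767, b = sin(fδ)/sin δ ≈ 0.243.
p = a·p₁ + b·p₂ ≈ (-0.412, 0.655, 0.634); φ = arcsin(p_z) ≈ 39.33°, λ = atan2(p_y, p_x) ≈ 122.19°.

≈ 39°N, 122°E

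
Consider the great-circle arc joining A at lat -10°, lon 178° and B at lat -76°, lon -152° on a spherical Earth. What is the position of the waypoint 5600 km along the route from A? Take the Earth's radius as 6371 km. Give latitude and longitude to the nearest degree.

Convert each endpoint to a unit vector on the sphere (x = cos φ cos λ, y = cos φ sin λ, z = sin φ).
The central angle between the endpoints is δ = arccos(p₁·p₂) ≈ 1.187 rad (68.0°). The total great-circle distance is δ·R ≈ 1.187 × 6371 ≈ 7560 km, so the target fraction is f = 5600/7560 ≈ 0.741.
Interpolate at f ≈ 0.741 with slerp weights a = sin((1−f)δ)/sin δ ≈ 0.327, b = sin(fδ)/sin δ ≈ 0.831.
p = a·p₁ + b·p₂ ≈ (-0.499, -0.083, -0.863); φ = arcsin(p_z) ≈ -59.62°, λ = atan2(p_y, p_x) ≈ -170.54°.

≈ lat -60°, lon -171°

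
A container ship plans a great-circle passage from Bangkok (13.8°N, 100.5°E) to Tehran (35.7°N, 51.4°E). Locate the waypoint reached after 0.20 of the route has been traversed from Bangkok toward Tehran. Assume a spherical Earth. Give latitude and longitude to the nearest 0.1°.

≈ (19.4°N, 92.1°E)

Convert each endpoint to a unit vector on the sphere (x = cos φ cos λ, y = cos φ sin λ, z = sin φ).
The central angle between the endpoints is δ = arccos(p₁·p₂) ≈ 0.856 rad (49.0°).
Interpolate at f = 0.20 with slerp weights a = sin((1−f)δ)/sin δ ≈ 0.838, b = sin(fδ)/sin δ ≈ 0.226.
p = a·p₁ + b·p₂ ≈ (-0.034, 0.943, 0.331); φ = arcsin(p_z) ≈ 19.35°, λ = atan2(p_y, p_x) ≈ 92.06°.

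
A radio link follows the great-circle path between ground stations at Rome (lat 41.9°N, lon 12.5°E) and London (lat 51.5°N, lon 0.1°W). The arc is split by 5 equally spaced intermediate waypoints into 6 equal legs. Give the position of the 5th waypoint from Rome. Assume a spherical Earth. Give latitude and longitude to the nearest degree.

From cos δ = sin φ₁ sin φ₂ + cos φ₁ cos φ₂ cos Δλ, the central angle is δ ≈ 0.225 rad (12.9°).
Interpolate at f = 5/6 with slerp weights a = sin((1−f)δ)/sin δ ≈ 0.168, b = sin(fδ)/sin δ ≈ 0.835.
p = a·p₁ + b·p₂ ≈ (0.642, 0.026, 0.766); φ = arcsin(p_z) ≈ 50.00°, λ = atan2(p_y, p_x) ≈ 2.33°.

≈ lat 50°N, lon 2°E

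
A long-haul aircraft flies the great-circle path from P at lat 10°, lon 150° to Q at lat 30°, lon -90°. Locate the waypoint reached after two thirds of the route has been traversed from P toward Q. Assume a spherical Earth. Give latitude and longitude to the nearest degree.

From cos δ = sin φ₁ sin φ₂ + cos φ₁ cos φ₂ cos Δλ, the central angle is δ ≈ 1.917 rad (109.9°).
Interpolate at f = 2/3 with slerp weights a = sin((1−f)δ)/sin δ ≈ 0.634, b = sin(fδ)/sin δ ≈ 1.018.
p = a·p₁ + b·p₂ ≈ (-0.541, -0.569, 0.619); φ = arcsin(p_z) ≈ 38.25°, λ = atan2(p_y, p_x) ≈ -133.53°.

≈ lat 38°, lon -134°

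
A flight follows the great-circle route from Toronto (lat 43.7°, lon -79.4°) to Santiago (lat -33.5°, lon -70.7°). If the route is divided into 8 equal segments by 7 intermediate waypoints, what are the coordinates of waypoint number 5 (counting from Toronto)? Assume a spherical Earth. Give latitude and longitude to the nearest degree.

≈ lat -5°, lon -74°

Convert each endpoint to a unit vector on the sphere (x = cos φ cos λ, y = cos φ sin λ, z = sin φ).
The central angle between the endpoints is δ = arccos(p₁·p₂) ≈ 1.355 rad (77.6°).
Interpolate at f = 5/8 with slerp weights a = sin((1−f)δ)/sin δ ≈ 0.498, b = sin(fδ)/sin δ ≈ 0.767.
p = a·p₁ + b·p₂ ≈ (0.278, -0.957, -0.079); φ = arcsin(p_z) ≈ -4.54°, λ = atan2(p_y, p_x) ≈ -73.83°.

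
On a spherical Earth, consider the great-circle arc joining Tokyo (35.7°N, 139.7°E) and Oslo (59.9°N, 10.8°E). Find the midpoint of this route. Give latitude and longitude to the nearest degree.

≈ 66°N, 102°E

The haversine formula gives a central angle δ ≈ 1.319 rad (75.6°) between the endpoints.
Interpolate at f = 1/2 with slerp weights a = sin((1−f)δ)/sin δ ≈ 0.633, b = sin(fδ)/sin δ ≈ 0.633.
p = a·p₁ + b·p₂ ≈ (-0.080, 0.392, 0.917); φ = arcsin(p_z) ≈ 66.43°, λ = atan2(p_y, p_x) ≈ 101.57°.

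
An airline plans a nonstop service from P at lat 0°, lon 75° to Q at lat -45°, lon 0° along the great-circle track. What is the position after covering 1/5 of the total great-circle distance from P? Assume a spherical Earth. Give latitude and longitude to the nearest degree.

Convert each endpoint to a unit vector on the sphere (x = cos φ cos λ, y = cos φ sin λ, z = sin φ).
The central angle between the endpoints is δ = arccos(p₁·p₂) ≈ 1.387 rad (79.5°).
Interpolate at f = 1/5 with slerp weights a = sin((1−f)δ)/sin δ ≈ 0.911, b = sin(fδ)/sin δ ≈ 0.279.
p = a·p₁ + b·p₂ ≈ (0.433, 0.880, -0.197); φ = arcsin(p_z) ≈ -11.36°, λ = atan2(p_y, p_x) ≈ 63.81°.

≈ lat -11°, lon 64°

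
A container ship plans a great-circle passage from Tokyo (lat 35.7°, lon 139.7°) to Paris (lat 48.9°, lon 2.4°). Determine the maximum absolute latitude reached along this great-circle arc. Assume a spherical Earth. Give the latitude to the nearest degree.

≈ 69°

The great circle lies in the plane with unit normal n̂ = (p₁ × p₂)/|p₁ × p₂|.
Here n̂_z ≈ -0.362; the vertex latitude is φ_max = arccos|n̂_z| ≈ 68.7°.
Check via Clairaut: cos φ_max = |cos φ₁| · sin C = cos(35.7°)·sin(26.5°) ≈ 0.362, again giving ≈ 68.7°.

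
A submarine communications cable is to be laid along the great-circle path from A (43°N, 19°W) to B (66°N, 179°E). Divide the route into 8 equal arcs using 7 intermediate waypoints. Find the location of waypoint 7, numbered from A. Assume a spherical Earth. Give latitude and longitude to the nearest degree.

≈ (74°N, 173°W)

Write both endpoints as unit vectors p₁, p₂ with components (cos φ cos λ, cos φ sin λ, sin φ).
The central angle between the endpoints is δ = arccos(p₁·p₂) ≈ 1.224 rad (70.1°).
Interpolate at f = 7/8 with slerp weights a = sin((1−f)δ)/sin δ ≈ 0.162, b = sin(fδ)/sin δ ≈ 0.933.
p = a·p₁ + b·p₂ ≈ (-0.267, -0.032, 0.963); φ = arcsin(p_z) ≈ 74.37°, λ = atan2(p_y, p_x) ≈ -173.19°.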